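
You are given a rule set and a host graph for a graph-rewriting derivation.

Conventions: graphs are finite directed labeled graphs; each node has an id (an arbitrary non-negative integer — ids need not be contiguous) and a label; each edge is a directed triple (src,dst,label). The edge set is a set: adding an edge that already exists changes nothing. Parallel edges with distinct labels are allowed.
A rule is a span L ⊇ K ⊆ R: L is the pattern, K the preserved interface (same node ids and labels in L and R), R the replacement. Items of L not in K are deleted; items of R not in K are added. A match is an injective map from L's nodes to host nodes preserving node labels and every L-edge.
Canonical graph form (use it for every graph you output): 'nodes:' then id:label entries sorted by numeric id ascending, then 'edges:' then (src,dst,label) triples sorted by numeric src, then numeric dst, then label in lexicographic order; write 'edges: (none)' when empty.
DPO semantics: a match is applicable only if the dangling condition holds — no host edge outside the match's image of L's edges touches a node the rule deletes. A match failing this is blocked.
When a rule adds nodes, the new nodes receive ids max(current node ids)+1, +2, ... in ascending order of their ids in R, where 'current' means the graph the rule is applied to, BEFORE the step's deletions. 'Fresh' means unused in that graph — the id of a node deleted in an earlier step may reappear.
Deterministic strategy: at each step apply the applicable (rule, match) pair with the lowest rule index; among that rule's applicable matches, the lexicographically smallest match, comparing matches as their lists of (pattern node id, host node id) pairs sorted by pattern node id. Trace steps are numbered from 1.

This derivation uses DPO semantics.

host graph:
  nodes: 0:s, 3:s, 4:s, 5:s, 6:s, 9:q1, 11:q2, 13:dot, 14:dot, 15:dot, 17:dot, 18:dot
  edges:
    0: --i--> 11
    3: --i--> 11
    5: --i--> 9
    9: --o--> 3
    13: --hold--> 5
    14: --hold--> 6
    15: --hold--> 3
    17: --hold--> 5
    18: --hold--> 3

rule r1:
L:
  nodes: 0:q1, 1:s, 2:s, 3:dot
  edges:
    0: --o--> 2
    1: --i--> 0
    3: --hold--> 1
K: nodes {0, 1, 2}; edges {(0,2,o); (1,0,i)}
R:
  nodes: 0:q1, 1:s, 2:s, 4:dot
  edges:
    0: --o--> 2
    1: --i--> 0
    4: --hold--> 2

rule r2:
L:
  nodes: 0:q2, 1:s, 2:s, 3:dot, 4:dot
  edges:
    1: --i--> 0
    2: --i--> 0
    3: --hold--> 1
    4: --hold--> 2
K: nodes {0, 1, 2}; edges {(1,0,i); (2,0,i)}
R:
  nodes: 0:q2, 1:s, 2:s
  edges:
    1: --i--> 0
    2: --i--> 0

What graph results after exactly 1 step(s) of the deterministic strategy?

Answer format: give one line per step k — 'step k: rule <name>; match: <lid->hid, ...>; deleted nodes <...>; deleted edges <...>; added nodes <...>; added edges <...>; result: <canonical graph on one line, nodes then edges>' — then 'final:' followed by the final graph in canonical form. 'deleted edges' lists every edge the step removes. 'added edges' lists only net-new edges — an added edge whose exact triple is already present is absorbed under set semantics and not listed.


step 1: rule r1; match: 0->9, 1->5, 2->3, 3->13; deleted nodes 13; deleted edges (13,5,hold); added nodes 19; added edges (19,3,hold); result: nodes: 0:s, 3:s, 4:s, 5:s, 6:s, 9:q1, 11:q2, 14:dot, 15:dot, 17:dot, 18:dot, 19:dot edges: (0,11,i); (3,11,i); (5,9,i); (9,3,o); (14,6,hold); (15,3,hold); (17,5,hold); (18,3,hold); (19,3,hold)
final:
nodes: 0:s, 3:s, 4:s, 5:s, 6:s, 9:q1, 11:q2, 14:dot, 15:dot, 17:dot, 18:dot, 19:dot
edges: (0,11,i); (3,11,i); (5,9,i); (9,3,o); (14,6,hold); (15,3,hold); (17,5,hold); (18,3,hold); (19,3,hold)


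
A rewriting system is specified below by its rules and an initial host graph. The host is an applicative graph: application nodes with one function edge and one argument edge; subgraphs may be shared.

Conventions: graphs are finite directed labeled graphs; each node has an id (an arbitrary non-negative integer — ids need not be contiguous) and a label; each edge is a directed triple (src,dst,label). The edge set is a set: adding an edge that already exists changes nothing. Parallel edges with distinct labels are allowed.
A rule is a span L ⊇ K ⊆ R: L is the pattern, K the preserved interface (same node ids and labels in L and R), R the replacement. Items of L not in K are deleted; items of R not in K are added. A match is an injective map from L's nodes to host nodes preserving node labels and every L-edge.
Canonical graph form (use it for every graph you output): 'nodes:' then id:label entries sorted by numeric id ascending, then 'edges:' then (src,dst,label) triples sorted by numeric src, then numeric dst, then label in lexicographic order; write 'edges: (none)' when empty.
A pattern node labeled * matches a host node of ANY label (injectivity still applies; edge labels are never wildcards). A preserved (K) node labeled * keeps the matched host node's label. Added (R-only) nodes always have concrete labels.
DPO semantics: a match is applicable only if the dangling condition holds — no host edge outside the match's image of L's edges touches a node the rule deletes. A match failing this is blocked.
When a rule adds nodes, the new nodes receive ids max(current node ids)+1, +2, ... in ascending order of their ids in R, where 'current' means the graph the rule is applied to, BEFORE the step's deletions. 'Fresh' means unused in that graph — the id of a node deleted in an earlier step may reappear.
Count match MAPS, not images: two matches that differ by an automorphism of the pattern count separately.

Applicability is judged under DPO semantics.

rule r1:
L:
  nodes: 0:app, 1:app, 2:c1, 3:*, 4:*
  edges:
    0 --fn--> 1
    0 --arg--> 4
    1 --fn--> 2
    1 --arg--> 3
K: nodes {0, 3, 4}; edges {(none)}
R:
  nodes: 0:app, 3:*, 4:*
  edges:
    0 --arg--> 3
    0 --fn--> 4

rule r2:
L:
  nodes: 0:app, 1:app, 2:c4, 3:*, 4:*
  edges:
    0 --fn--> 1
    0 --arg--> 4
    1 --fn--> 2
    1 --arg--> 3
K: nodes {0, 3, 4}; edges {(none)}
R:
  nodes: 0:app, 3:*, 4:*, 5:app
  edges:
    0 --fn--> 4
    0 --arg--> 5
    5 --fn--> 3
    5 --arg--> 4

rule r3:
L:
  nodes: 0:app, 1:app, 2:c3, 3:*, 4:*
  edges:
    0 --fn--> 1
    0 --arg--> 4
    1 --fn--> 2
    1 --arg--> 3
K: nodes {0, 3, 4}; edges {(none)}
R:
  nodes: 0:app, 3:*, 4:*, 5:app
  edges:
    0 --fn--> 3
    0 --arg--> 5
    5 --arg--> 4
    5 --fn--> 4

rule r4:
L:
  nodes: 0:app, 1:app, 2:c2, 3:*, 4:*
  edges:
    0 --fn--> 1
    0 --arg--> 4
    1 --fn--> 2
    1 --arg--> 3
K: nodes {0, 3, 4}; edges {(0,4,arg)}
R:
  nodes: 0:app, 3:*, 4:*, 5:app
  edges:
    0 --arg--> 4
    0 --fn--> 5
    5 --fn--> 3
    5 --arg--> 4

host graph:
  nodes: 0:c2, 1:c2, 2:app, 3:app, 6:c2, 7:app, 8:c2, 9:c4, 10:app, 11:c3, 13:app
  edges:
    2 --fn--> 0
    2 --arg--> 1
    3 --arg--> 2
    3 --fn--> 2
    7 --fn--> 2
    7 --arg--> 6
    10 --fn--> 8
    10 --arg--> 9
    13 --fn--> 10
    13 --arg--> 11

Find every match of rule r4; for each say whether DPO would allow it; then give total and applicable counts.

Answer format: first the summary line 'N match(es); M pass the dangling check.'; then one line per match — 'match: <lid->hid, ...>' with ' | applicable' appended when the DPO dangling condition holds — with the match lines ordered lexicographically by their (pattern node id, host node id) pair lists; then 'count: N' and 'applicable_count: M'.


2 match(es); 1 pass the dangling check.
match: 0->7, 1->2, 2->0, 3->1, 4->6
match: 0->13, 1->10, 2->8, 3->9, 4->11 | applicable
count: 2
applicable_count: 1


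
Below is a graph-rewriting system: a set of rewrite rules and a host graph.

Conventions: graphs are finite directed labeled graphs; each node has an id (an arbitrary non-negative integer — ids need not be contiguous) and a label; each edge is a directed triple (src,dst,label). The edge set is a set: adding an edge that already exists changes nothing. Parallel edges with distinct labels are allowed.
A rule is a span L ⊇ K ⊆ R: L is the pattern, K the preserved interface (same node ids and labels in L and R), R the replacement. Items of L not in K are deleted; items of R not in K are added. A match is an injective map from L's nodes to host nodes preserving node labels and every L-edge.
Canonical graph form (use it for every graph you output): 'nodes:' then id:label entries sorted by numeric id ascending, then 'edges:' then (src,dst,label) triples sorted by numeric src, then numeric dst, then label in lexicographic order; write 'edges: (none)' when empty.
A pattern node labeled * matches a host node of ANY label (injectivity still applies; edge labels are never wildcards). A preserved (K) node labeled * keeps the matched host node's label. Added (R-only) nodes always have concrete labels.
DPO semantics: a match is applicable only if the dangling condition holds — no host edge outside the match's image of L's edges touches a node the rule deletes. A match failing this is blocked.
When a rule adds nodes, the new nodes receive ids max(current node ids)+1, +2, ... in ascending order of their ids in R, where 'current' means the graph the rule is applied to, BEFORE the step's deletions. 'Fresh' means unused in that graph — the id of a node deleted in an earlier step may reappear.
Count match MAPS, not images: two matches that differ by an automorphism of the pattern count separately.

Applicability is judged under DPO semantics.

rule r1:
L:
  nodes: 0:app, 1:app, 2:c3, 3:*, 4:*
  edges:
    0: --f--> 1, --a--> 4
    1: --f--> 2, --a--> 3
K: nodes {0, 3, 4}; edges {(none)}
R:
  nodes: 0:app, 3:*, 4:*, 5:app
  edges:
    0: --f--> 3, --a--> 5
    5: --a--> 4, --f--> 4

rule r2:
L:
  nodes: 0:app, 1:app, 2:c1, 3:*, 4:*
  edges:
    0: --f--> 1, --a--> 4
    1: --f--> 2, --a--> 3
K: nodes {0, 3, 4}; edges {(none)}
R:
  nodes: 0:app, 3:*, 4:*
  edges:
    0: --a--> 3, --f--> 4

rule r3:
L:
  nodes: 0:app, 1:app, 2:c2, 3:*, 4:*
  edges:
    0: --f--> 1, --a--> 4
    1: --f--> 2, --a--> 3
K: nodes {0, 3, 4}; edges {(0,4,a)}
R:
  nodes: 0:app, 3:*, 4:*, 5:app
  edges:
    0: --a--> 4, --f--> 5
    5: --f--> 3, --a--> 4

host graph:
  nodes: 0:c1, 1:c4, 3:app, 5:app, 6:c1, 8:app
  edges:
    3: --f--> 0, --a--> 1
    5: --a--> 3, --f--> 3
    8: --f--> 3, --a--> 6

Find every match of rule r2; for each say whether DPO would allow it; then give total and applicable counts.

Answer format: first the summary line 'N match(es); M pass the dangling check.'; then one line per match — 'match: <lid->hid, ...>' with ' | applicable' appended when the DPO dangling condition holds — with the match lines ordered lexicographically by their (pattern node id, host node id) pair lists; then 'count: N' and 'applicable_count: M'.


1 match(es); 0 pass the dangling check.
match: 0->8, 1->3, 2->0, 3->1, 4->6
count: 1
applicable_count: 0


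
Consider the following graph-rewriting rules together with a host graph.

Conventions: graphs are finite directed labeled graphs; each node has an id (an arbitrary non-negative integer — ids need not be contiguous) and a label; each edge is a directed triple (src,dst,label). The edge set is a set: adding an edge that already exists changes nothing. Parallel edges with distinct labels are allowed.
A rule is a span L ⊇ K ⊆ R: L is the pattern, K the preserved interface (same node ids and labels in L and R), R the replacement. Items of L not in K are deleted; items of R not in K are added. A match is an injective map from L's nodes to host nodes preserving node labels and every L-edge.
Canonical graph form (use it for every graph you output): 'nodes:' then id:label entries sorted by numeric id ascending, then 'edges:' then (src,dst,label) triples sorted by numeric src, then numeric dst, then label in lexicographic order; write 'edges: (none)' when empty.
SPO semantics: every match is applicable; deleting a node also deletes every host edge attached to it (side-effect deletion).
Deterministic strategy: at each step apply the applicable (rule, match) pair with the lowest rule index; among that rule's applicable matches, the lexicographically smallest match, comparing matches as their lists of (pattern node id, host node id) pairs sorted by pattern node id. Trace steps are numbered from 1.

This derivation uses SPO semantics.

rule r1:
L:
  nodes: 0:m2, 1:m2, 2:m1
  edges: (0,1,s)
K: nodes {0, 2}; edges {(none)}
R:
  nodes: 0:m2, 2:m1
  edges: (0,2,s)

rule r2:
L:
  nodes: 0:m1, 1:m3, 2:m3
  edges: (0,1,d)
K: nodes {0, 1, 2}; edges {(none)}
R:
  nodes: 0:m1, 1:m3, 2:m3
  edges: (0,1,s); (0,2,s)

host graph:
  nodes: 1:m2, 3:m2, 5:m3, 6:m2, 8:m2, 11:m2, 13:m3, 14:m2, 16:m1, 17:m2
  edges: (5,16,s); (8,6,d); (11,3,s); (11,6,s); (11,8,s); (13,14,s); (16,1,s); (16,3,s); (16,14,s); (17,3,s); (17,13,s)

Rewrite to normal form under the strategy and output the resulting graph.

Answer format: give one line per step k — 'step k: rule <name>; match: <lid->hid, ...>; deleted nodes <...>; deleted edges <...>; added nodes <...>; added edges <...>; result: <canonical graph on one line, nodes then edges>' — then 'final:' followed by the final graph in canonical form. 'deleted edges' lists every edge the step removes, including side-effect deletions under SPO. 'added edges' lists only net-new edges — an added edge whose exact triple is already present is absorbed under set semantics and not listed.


step 1: rule r1; match: 0->11, 1->3, 2->16; deleted nodes 3; deleted edges (11,3,s); (16,3,s); (17,3,s); added nodes (none); added edges (11,16,s); result: nodes: 1:m2, 5:m3, 6:m2, 8:m2, 11:m2, 13:m3, 14:m2, 16:m1, 17:m2 edges: (5,16,s); (8,6,d); (11,6,s); (11,8,s); (11,16,s); (13,14,s); (16,1,s); (16,14,s); (17,13,s)
step 2: rule r1; match: 0->11, 1->6, 2->16; deleted nodes 6; deleted edges (8,6,d); (11,6,s); added nodes (none); added edges (none); result: nodes: 1:m2, 5:m3, 8:m2, 11:m2, 13:m3, 14:m2, 16:m1, 17:m2 edges: (5,16,s); (11,8,s); (11,16,s); (13,14,s); (16,1,s); (16,14,s); (17,13,s)
step 3: rule r1; match: 0->11, 1->8, 2->16; deleted nodes 8; deleted edges (11,8,s); added nodes (none); added edges (none); result: nodes: 1:m2, 5:m3, 11:m2, 13:m3, 14:m2, 16:m1, 17:m2 edges: (5,16,s); (11,16,s); (13,14,s); (16,1,s); (16,14,s); (17,13,s)
final:
nodes: 1:m2, 5:m3, 11:m2, 13:m3, 14:m2, 16:m1, 17:m2
edges: (5,16,s); (11,16,s); (13,14,s); (16,1,s); (16,14,s); (17,13,s)


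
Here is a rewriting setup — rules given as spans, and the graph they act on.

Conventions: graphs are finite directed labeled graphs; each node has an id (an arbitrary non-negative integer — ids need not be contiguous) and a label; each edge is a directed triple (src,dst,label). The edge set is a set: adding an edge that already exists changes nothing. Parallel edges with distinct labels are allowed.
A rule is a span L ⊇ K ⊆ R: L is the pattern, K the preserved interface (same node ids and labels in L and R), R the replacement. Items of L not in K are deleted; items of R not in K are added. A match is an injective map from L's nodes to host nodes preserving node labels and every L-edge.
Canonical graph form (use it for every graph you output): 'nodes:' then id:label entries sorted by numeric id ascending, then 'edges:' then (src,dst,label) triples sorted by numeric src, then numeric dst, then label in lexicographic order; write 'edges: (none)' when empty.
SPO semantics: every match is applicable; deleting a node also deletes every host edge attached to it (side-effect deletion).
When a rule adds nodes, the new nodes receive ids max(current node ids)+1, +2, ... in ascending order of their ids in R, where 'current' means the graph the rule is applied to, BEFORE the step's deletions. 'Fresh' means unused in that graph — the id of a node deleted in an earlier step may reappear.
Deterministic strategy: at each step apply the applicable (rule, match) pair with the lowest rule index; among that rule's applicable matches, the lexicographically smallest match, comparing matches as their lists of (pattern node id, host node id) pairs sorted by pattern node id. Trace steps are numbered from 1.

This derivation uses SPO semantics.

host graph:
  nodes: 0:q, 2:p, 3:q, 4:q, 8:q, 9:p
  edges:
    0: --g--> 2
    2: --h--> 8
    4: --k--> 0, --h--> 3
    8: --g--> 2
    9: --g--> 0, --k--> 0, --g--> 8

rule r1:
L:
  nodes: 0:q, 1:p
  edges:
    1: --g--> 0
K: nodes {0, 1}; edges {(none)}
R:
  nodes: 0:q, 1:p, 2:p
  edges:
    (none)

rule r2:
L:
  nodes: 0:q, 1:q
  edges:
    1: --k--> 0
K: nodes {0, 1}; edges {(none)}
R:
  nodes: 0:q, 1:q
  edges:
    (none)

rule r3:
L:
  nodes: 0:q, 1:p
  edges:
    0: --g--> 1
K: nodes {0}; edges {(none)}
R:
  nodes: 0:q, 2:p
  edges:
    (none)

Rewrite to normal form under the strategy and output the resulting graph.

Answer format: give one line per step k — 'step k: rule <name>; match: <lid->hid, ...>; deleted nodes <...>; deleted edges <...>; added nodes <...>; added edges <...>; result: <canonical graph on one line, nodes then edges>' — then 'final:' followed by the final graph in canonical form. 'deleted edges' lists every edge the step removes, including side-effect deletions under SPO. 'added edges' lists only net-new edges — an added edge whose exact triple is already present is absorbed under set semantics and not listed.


step 1: rule r1; match: 0->0, 1->9; deleted nodes (none); deleted edges (9,0,g); added nodes 10; added edges (none); result: nodes: 0:q, 2:p, 3:q, 4:q, 8:q, 9:p, 10:p edges: (0,2,g); (2,8,h); (4,0,k); (4,3,h); (8,2,g); (9,0,k); (9,8,g)
step 2: rule r1; match: 0->8, 1->9; deleted nodes (none); deleted edges (9,8,g); added nodes 11; added edges (none); result: nodes: 0:q, 2:p, 3:q, 4:q, 8:q, 9:p, 10:p, 11:p edges: (0,2,g); (2,8,h); (4,0,k); (4,3,h); (8,2,g); (9,0,k)
step 3: rule r2; match: 0->0, 1->4; deleted nodes (none); deleted edges (4,0,k); added nodes (none); added edges (none); result: nodes: 0:q, 2:p, 3:q, 4:q, 8:q, 9:p, 10:p, 11:p edges: (0,2,g); (2,8,h); (4,3,h); (8,2,g); (9,0,k)
step 4: rule r3; match: 0->0, 1->2; deleted nodes 2; deleted edges (0,2,g); (2,8,h); (8,2,g); added nodes 12; added edges (none); result: nodes: 0:q, 3:q, 4:q, 8:q, 9:p, 10:p, 11:p, 12:p edges: (4,3,h); (9,0,k)
final:
nodes: 0:q, 3:q, 4:q, 8:q, 9:p, 10:p, 11:p, 12:p
edges: (4,3,h); (9,0,k)


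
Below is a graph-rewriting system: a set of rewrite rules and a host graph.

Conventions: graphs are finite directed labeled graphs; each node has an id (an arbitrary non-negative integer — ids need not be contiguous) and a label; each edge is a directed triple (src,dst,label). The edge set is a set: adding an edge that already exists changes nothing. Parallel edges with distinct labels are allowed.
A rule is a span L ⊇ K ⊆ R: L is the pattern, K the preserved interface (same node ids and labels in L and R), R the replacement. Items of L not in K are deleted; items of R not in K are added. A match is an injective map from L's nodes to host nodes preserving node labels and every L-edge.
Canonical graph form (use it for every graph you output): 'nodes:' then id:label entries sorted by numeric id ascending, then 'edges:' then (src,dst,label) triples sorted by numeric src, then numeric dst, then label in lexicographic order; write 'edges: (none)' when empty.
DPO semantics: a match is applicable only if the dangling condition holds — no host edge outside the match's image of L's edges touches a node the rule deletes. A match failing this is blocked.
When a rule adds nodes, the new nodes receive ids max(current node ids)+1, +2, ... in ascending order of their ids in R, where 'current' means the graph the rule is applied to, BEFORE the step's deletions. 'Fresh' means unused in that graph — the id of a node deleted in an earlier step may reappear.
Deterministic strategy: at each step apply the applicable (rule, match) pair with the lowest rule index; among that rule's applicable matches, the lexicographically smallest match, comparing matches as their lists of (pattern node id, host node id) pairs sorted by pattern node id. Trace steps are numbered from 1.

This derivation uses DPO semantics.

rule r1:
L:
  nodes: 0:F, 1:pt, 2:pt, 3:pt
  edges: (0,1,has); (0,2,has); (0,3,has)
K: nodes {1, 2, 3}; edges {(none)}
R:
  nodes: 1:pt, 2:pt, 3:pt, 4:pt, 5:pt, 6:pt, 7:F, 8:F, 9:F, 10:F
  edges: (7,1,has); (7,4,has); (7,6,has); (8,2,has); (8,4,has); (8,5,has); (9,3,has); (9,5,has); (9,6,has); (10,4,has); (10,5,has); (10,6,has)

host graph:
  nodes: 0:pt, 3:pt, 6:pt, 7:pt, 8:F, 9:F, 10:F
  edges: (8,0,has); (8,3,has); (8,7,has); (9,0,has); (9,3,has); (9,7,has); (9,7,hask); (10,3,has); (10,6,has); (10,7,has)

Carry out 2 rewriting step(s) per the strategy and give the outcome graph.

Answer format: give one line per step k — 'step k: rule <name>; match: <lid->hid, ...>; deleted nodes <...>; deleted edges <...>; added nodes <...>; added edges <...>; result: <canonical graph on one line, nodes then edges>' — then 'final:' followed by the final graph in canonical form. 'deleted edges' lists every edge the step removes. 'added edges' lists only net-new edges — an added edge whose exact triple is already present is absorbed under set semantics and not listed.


step 1: rule r1; match: 0->8, 1->0, 2->3, 3->7; deleted nodes 8; deleted edges (8,0,has); (8,3,has); (8,7,has); added nodes 11, 12, 13, 14, 15, 16, 17; added edges (14,0,has); (14,11,has); (14,13,has); (15,3,has); (15,11,has); (15,12,has); (16,7,has); (16,12,has); (16,13,has); (17,11,has); (17,12,has); (17,13,has); result: nodes: 0:pt, 3:pt, 6:pt, 7:pt, 9:F, 10:F, 11:pt, 12:pt, 13:pt, 14:F, 15:F, 16:F, 17:F edges: (9,0,has); (9,3,has); (9,7,has); (9,7,hask); (10,3,has); (10,6,has); (10,7,has); (14,0,has); (14,11,has); (14,13,has); (15,3,has); (15,11,has); (15,12,has); (16,7,has); (16,12,has); (16,13,has); (17,11,has); (17,12,has); (17,13,has)
step 2: rule r1; match: 0->10, 1->3, 2->6, 3->7; deleted nodes 10; deleted edges (10,3,has); (10,6,has); (10,7,has); added nodes 18, 19, 20, 21, 22, 23, 24; added edges (21,3,has); (21,18,has); (21,20,has); (22,6,has); (22,18,has); (22,19,has); (23,7,has); (23,19,has); (23,20,has); (24,18,has); (24,19,has); (24,20,has); result: nodes: 0:pt, 3:pt, 6:pt, 7:pt, 9:F, 11:pt, 12:pt, 13:pt, 14:F, 15:F, 16:F, 17:F, 18:pt, 19:pt, 20:pt, 21:F, 22:F, 23:F, 24:F edges: (9,0,has); (9,3,has); (9,7,has); (9,7,hask); (14,0,has); (14,11,has); (14,13,has); (15,3,has); (15,11,has); (15,12,has); (16,7,has); (16,12,has); (16,13,has); (17,11,has); (17,12,has); (17,13,has); (21,3,has); (21,18,has); (21,20,has); (22,6,has); (22,18,has); (22,19,has); (23,7,has); (23,19,has); (23,20,has); (24,18,has); (24,19,has); (24,20,has)
final:
nodes: 0:pt, 3:pt, 6:pt, 7:pt, 9:F, 11:pt, 12:pt, 13:pt, 14:F, 15:F, 16:F, 17:F, 18:pt, 19:pt, 20:pt, 21:F, 22:F, 23:F, 24:F
edges: (9,0,has); (9,3,has); (9,7,has); (9,7,hask); (14,0,has); (14,11,has); (14,13,has); (15,3,has); (15,11,has); (15,12,has); (16,7,has); (16,12,has); (16,13,has); (17,11,has); (17,12,has); (17,13,has); (21,3,has); (21,18,has); (21,20,has); (22,6,has); (22,18,has); (22,19,has); (23,7,has); (23,19,has); (23,20,has); (24,18,has); (24,19,has); (24,20,has)


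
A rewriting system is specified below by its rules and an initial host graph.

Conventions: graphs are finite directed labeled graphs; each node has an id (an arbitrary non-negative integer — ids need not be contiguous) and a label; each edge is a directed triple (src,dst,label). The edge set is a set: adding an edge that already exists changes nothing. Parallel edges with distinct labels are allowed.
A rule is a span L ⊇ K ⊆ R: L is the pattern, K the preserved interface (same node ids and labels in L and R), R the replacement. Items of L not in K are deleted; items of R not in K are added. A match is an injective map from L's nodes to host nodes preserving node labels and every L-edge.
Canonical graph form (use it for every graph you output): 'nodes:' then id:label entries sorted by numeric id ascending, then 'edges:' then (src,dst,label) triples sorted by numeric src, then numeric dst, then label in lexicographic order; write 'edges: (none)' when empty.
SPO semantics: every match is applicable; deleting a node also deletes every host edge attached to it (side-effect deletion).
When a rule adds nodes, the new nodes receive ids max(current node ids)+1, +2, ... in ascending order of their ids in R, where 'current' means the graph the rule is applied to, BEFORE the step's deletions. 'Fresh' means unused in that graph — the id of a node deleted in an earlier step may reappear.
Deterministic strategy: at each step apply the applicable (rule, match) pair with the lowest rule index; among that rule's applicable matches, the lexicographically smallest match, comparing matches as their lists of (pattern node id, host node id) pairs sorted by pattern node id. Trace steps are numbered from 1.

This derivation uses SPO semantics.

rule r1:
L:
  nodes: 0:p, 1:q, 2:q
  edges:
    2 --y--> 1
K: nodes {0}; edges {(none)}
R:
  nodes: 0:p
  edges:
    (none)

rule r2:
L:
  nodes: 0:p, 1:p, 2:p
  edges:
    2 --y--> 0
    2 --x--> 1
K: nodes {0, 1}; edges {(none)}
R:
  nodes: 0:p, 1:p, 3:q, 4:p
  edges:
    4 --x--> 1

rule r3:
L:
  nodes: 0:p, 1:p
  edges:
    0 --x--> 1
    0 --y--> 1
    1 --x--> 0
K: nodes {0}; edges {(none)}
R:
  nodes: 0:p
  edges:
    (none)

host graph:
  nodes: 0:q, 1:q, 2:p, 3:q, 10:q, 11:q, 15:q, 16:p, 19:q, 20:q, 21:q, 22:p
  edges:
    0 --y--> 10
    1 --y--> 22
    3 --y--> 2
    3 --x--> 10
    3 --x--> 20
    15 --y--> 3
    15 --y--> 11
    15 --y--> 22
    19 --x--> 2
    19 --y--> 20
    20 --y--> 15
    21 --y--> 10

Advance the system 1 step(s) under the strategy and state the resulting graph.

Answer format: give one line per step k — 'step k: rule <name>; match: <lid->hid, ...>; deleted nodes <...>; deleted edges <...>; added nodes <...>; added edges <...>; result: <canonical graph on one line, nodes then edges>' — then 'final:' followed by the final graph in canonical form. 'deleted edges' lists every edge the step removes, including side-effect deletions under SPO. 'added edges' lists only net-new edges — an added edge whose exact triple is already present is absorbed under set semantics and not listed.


step 1: rule r1; match: 0->2, 1->3, 2->15; deleted nodes 3, 15; deleted edges (3,2,y); (3,10,x); (3,20,x); (15,3,y); (15,11,y); (15,22,y); (20,15,y); added nodes (none); added edges (none); result: nodes: 0:q, 1:q, 2:p, 10:q, 11:q, 16:p, 19:q, 20:q, 21:q, 22:p edges: (0,10,y); (1,22,y); (19,2,x); (19,20,y); (21,10,y)
final:
nodes: 0:q, 1:q, 2:p, 10:q, 11:q, 16:p, 19:q, 20:q, 21:q, 22:p
edges: (0,10,y); (1,22,y); (19,2,x); (19,20,y); (21,10,y)


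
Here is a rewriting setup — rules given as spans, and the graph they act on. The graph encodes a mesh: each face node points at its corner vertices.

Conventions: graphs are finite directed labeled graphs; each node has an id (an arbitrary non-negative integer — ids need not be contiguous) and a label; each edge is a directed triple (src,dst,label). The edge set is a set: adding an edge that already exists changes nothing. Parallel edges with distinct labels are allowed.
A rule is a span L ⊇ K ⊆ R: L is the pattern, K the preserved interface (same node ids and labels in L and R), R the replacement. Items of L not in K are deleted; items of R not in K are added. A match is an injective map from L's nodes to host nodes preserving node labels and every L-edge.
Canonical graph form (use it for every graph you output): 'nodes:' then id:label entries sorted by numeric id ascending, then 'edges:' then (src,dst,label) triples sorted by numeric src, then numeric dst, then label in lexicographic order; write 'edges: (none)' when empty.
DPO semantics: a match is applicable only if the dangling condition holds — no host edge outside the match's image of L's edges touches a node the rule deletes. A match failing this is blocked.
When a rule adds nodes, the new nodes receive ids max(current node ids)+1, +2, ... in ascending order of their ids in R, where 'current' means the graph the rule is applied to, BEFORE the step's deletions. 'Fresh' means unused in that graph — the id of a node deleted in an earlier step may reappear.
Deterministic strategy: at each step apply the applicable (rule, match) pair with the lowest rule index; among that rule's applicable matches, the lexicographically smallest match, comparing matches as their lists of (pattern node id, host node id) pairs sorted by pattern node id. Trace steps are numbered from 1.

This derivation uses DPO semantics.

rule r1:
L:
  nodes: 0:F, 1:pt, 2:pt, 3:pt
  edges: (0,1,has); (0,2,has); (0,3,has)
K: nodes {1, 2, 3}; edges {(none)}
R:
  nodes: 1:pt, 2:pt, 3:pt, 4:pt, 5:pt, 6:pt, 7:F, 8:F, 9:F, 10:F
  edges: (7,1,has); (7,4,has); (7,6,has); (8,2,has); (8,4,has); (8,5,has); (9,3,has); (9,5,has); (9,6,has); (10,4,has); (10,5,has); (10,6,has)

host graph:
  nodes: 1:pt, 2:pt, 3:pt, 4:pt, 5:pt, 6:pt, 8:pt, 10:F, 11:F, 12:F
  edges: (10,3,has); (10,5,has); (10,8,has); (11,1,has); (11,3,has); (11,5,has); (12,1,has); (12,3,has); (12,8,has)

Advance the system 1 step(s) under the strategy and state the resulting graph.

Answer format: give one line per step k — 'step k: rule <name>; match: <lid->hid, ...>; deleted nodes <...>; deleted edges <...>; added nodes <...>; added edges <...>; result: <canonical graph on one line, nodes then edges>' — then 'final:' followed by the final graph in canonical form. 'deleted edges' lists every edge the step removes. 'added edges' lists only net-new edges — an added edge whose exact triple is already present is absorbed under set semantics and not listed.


step 1: rule r1; match: 0->10, 1->3, 2->5, 3->8; deleted nodes 10; deleted edges (10,3,has); (10,5,has); (10,8,has); added nodes 13, 14, 15, 16, 17, 18, 19; added edges (16,3,has); (16,13,has); (16,15,has); (17,5,has); (17,13,has); (17,14,has); (18,8,has); (18,14,has); (18,15,has); (19,13,has); (19,14,has); (19,15,has); result: nodes: 1:pt, 2:pt, 3:pt, 4:pt, 5:pt, 6:pt, 8:pt, 11:F, 12:F, 13:pt, 14:pt, 15:pt, 16:F, 17:F, 18:F, 19:F edges: (11,1,has); (11,3,has); (11,5,has); (12,1,has); (12,3,has); (12,8,has); (16,3,has); (16,13,has); (16,15,has); (17,5,has); (17,13,has); (17,14,has); (18,8,has); (18,14,has); (18,15,has); (19,13,has); (19,14,has); (19,15,has)
final:
nodes: 1:pt, 2:pt, 3:pt, 4:pt, 5:pt, 6:pt, 8:pt, 11:F, 12:F, 13:pt, 14:pt, 15:pt, 16:F, 17:F, 18:F, 19:F
edges: (11,1,has); (11,3,has); (11,5,has); (12,1,has); (12,3,has); (12,8,has); (16,3,has); (16,13,has); (16,15,has); (17,5,has); (17,13,has); (17,14,has); (18,8,has); (18,14,has); (18,15,has); (19,13,has); (19,14,has); (19,15,has)


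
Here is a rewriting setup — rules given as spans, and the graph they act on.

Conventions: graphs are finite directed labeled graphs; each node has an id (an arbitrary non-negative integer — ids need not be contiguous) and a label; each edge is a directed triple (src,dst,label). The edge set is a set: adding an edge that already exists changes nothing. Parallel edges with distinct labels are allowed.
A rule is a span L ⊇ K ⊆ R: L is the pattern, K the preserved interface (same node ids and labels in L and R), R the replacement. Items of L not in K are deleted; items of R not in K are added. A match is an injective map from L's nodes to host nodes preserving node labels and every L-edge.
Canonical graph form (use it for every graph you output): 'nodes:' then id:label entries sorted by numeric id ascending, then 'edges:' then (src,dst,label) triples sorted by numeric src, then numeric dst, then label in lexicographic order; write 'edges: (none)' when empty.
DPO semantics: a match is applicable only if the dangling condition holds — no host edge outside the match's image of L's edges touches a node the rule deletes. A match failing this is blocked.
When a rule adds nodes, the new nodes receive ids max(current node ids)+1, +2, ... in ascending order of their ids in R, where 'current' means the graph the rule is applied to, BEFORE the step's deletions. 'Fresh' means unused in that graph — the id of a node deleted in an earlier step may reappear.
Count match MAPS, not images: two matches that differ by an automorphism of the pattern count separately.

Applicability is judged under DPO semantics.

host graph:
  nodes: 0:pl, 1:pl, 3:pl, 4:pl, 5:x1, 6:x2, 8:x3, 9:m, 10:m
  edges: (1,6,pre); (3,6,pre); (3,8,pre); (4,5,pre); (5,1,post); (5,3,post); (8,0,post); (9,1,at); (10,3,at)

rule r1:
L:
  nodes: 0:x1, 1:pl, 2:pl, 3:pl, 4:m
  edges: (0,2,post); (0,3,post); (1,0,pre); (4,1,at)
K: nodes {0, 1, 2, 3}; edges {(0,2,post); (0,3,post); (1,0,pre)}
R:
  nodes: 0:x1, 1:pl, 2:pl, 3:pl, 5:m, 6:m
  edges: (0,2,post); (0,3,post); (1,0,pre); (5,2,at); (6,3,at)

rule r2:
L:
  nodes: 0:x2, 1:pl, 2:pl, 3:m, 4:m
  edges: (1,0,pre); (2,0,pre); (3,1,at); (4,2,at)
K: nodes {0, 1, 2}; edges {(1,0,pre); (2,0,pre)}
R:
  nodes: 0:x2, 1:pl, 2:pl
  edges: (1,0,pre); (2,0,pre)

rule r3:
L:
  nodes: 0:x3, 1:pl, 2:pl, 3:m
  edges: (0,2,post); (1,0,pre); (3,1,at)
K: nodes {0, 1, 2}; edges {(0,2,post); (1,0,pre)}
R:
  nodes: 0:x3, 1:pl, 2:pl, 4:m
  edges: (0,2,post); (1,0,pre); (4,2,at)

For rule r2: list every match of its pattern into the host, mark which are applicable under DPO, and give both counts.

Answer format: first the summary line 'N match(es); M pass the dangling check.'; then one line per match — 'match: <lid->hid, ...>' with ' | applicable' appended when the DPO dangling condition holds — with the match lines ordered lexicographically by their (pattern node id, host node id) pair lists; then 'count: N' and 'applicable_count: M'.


2 match(es); 2 pass the dangling check.
match: 0->6, 1->1, 2->3, 3->9, 4->10 | applicable
match: 0->6, 1->3, 2->1, 3->10, 4->9 | applicable
count: 2
applicable_count: 2


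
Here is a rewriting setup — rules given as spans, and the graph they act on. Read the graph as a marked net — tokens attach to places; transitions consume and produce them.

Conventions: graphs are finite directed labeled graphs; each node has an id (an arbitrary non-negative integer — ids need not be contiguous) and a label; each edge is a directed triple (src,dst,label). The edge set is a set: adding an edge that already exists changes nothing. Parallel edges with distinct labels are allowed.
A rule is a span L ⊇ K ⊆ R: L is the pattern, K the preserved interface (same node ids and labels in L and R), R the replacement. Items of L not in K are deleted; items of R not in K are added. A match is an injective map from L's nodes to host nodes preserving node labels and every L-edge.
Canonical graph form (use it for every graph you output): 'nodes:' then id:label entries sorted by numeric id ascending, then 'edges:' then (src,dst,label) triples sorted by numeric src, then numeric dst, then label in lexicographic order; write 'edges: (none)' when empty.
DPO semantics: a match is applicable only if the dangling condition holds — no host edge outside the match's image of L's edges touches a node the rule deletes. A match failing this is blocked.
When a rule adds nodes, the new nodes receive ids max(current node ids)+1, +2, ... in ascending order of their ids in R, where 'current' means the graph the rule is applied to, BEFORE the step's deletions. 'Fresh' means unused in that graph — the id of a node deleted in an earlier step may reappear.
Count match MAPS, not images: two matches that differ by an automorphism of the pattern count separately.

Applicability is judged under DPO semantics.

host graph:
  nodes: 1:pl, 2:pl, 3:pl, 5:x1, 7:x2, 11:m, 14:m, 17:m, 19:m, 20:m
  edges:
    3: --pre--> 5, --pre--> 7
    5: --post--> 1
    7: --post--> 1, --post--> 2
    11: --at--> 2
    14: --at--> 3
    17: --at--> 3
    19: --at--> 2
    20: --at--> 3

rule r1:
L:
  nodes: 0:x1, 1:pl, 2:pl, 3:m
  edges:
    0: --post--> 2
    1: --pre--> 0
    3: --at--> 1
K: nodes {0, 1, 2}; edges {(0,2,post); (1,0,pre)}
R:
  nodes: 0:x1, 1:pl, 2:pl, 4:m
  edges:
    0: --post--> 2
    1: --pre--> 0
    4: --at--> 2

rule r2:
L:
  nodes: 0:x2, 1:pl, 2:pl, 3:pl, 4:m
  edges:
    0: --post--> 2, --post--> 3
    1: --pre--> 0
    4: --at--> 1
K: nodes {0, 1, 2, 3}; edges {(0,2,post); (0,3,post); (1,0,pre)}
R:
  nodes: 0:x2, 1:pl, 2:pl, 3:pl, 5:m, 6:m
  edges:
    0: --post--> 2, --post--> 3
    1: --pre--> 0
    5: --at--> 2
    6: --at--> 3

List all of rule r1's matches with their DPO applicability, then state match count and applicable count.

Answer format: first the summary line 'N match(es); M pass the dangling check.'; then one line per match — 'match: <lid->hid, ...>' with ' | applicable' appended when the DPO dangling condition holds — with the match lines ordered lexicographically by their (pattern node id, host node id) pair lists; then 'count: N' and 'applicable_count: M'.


3 match(es); 3 pass the dangling check.
match: 0->5, 1->3, 2->1, 3->14 | applicable
match: 0->5, 1->3, 2->1, 3->17 | applicable
match: 0->5, 1->3, 2->1, 3->20 | applicable
count: 3
applicable_count: 3


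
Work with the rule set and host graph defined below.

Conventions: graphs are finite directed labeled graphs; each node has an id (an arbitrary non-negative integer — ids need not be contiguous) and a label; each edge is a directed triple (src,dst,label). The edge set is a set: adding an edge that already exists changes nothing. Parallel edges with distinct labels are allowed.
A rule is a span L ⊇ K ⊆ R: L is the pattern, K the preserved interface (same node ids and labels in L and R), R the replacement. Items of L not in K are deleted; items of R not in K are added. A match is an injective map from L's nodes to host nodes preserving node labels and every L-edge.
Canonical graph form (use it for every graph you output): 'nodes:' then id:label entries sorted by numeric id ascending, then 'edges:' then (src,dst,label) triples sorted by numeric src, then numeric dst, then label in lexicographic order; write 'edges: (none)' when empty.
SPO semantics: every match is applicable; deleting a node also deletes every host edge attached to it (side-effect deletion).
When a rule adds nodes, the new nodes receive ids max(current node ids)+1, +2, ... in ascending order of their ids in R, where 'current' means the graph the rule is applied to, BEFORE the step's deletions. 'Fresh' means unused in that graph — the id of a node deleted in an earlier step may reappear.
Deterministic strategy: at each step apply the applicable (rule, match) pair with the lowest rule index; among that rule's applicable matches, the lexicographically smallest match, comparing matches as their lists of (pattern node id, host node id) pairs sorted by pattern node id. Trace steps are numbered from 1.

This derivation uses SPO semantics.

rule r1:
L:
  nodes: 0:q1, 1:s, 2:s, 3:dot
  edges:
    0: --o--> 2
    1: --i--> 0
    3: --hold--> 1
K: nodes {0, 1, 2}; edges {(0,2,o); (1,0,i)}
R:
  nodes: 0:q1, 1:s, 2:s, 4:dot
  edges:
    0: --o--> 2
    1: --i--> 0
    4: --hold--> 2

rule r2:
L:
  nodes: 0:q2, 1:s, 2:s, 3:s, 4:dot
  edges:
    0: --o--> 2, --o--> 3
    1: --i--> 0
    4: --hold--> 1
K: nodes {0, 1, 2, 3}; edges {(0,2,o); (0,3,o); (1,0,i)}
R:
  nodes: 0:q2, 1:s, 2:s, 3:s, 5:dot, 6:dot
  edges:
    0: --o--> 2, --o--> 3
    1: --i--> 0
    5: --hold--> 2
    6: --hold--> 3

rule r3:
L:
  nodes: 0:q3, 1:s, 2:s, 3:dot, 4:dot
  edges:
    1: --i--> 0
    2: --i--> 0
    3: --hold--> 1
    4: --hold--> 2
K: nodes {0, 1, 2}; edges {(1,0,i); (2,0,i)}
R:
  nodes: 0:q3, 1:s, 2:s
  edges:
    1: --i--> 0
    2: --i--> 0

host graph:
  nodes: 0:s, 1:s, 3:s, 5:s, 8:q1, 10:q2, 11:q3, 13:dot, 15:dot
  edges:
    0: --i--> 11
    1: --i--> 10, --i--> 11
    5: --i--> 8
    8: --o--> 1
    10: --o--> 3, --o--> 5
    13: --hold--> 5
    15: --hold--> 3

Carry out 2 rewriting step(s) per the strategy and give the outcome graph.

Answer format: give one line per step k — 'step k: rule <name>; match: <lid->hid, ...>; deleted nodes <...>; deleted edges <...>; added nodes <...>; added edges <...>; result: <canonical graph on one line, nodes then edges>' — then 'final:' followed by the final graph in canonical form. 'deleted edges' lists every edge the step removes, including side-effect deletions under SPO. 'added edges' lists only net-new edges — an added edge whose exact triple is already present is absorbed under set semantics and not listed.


step 1: rule r1; match: 0->8, 1->5, 2->1, 3->13; deleted nodes 13; deleted edges (13,5,hold); added nodes 16; added edges (16,1,hold); result: nodes: 0:s, 1:s, 3:s, 5:s, 8:q1, 10:q2, 11:q3, 15:dot, 16:dot edges: (0,11,i); (1,10,i); (1,11,i); (5,8,i); (8,1,o); (10,3,o); (10,5,o); (15,3,hold); (16,1,hold)
step 2: rule r2; match: 0->10, 1->1, 2->3, 3->5, 4->16; deleted nodes 16; deleted edges (16,1,hold); added nodes 17, 18; added edges (17,3,hold); (18,5,hold); result: nodes: 0:s, 1:s, 3:s, 5:s, 8:q1, 10:q2, 11:q3, 15:dot, 17:dot, 18:dot edges: (0,11,i); (1,10,i); (1,11,i); (5,8,i); (8,1,o); (10,3,o); (10,5,o); (15,3,hold); (17,3,hold); (18,5,hold)
final:
nodes: 0:s, 1:s, 3:s, 5:s, 8:q1, 10:q2, 11:q3, 15:dot, 17:dot, 18:dot
edges: (0,11,i); (1,10,i); (1,11,i); (5,8,i); (8,1,o); (10,3,o); (10,5,o); (15,3,hold); (17,3,hold); (18,5,hold)
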